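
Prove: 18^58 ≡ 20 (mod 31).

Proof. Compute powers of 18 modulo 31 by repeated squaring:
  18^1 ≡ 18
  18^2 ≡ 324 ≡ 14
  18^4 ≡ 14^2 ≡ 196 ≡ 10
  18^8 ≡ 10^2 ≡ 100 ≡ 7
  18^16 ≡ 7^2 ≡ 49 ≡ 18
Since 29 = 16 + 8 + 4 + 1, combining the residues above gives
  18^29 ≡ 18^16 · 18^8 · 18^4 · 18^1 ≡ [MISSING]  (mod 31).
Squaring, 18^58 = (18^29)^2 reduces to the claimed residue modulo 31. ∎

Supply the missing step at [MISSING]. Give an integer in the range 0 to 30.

19

18^16 · 18^8 · 18^4 · 18^1 ≡ 18 · 7 · 10 · 18 = 22680.
22680 mod 31 = 19, so 18^29 ≡ 19 (mod 31).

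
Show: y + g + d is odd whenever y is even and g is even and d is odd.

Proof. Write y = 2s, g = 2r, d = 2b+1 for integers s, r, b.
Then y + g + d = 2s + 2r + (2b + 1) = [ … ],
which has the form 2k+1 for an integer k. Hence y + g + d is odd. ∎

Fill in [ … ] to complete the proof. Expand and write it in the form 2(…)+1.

2s + 2r + (2b + 1) = 2b + 2r + 2s + 1
= 2(b + r + s) + 1.
Since b + r + s is an integer, the sum is of the form 2k+1 for an integer k.

2(b + r + s) + 1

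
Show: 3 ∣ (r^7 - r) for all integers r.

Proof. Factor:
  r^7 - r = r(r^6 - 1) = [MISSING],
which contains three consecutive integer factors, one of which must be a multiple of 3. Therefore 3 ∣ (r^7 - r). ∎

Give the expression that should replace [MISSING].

(r - 1)r(r + 1)(r^4 + r^2 + 1)

r^6 - 1 = (r^2 - 1)(r^4 + r^2 + 1), and r^2 - 1 = (r-1)(r+1).
So r(r^6 - 1) = (r - 1)r(r + 1)(r^4 + r^2 + 1).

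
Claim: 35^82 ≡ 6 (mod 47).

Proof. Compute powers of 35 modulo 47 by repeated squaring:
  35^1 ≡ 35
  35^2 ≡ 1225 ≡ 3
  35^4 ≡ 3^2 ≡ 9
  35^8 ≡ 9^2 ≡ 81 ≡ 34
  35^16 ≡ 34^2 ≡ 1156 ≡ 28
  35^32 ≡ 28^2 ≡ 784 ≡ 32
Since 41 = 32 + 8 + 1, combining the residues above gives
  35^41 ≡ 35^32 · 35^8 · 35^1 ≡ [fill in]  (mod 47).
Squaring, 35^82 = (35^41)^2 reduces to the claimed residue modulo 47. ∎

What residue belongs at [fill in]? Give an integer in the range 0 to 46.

10

Multiply the listed residues: 32 · 34 · 35 = 1088 → 38080.
Reducing modulo 47: 38080 = 810·47 + 10, so 35^41 ≡ 10.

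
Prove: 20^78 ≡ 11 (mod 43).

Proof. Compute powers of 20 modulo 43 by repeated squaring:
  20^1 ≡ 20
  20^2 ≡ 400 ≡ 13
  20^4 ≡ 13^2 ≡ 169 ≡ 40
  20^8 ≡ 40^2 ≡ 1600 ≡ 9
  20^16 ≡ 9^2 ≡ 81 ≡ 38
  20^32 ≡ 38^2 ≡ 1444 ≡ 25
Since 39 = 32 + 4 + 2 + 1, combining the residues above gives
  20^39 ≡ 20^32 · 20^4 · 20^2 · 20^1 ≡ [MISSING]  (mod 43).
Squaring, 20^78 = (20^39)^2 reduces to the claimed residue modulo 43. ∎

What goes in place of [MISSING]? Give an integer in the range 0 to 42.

22

20^32 · 20^4 · 20^2 · 20^1 ≡ 25 · 40 · 13 · 20 = 260000.
260000 mod 43 = 22, so 20^39 ≡ 22 (mod 43).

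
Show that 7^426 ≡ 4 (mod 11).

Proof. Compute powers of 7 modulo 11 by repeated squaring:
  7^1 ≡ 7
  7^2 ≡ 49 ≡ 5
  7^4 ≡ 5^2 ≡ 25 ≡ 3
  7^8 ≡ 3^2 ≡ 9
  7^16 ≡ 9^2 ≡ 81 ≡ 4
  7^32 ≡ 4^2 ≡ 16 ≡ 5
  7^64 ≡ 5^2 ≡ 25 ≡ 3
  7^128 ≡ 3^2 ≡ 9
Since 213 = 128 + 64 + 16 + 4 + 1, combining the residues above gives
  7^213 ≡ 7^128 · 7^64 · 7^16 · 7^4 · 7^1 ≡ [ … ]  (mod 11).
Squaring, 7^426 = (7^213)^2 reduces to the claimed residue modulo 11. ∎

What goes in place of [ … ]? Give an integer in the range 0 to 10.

7^128 · 7^64 · 7^16 · 7^4 · 7^1 ≡ 9 · 3 · 4 · 3 · 7 = 2268.
2268 mod 11 = 2, so 7^213 ≡ 2 (mod 11).

2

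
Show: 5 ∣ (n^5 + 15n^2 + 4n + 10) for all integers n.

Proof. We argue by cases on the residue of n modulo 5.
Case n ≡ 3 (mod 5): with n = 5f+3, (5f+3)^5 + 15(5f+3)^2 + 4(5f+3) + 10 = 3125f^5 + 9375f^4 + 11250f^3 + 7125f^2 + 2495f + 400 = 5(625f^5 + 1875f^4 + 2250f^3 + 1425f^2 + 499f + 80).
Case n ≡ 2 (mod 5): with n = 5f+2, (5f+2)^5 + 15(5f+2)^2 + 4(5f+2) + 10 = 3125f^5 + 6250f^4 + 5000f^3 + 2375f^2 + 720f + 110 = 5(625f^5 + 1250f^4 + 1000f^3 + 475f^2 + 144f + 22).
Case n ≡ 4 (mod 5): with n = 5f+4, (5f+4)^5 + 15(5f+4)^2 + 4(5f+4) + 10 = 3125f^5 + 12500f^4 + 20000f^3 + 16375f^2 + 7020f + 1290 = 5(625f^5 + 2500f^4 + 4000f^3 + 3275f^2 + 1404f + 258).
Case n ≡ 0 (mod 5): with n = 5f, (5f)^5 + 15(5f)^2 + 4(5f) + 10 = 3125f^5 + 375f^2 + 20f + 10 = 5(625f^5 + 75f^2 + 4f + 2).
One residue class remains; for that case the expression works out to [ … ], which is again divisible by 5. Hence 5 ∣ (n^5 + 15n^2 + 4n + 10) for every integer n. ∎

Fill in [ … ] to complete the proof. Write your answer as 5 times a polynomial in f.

5(625f^5 + 625f^4 + 250f^3 + 125f^2 + 39f + 6)

The residues treated are {3, 2, 4, 0}, so the missing case is n ≡ 1 (mod 5); write n = 5f+1.
Then (5f+1)^5 + 15(5f+1)^2 + 4(5f+1) + 10 = 3125f^5 + 3125f^4 + 1250f^3 + 625f^2 + 195f + 30 = 5(625f^5 + 625f^4 + 250f^3 + 125f^2 + 39f + 6).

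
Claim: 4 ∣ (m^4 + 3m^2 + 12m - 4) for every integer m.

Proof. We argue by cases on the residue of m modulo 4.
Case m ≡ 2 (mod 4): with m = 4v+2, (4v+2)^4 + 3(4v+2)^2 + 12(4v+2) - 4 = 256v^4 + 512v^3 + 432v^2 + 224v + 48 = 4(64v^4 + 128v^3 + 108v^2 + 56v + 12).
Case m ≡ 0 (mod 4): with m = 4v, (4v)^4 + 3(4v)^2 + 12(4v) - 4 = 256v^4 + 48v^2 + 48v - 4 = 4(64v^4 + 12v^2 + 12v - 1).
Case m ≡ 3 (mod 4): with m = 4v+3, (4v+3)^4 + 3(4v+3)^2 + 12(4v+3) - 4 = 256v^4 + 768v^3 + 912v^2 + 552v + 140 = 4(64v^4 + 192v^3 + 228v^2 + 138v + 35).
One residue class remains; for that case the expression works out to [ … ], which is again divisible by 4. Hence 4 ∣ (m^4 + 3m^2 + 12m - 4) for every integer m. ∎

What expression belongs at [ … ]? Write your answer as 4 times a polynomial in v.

Only m ≡ 1 (mod 4) is unaccounted for. Put m = 4v+1:
(4v+1)^4 + 3(4v+1)^2 + 12(4v+1) - 4 expands to 256v^4 + 256v^3 + 144v^2 + 88v + 12,
and factoring out 4 leaves 4(64v^4 + 64v^3 + 36v^2 + 22v + 3).

4(64v^4 + 64v^3 + 36v^2 + 22v + 3)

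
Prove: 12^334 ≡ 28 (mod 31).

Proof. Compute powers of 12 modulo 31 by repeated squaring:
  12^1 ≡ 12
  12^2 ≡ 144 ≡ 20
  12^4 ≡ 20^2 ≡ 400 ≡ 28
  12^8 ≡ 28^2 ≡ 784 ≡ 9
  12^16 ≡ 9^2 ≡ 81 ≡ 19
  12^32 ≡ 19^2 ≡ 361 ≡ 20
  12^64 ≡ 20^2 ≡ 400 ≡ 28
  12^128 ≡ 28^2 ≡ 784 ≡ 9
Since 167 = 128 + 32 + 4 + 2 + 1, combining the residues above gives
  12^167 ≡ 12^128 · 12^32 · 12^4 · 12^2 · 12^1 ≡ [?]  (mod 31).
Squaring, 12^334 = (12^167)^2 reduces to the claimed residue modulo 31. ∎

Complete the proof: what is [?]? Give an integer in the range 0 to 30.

11

12^128 · 12^32 · 12^4 · 12^2 · 12^1 ≡ 9 · 20 · 28 · 20 · 12 = 1209600.
1209600 mod 31 = 11, so 12^167 ≡ 11 (mod 31).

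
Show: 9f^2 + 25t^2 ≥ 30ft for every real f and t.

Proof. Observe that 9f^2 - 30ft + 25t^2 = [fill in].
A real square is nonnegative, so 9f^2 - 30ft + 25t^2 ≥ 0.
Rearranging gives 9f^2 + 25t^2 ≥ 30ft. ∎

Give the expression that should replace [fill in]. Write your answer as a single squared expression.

(3f - 5t)^2

The leading and trailing coefficients are 3^2 and 5^2, and 30 = 2·3·5, so the trinomial is (3f - 5t)^2.
Hence 9f^2 - 30ft + 25t^2 ≥ 0.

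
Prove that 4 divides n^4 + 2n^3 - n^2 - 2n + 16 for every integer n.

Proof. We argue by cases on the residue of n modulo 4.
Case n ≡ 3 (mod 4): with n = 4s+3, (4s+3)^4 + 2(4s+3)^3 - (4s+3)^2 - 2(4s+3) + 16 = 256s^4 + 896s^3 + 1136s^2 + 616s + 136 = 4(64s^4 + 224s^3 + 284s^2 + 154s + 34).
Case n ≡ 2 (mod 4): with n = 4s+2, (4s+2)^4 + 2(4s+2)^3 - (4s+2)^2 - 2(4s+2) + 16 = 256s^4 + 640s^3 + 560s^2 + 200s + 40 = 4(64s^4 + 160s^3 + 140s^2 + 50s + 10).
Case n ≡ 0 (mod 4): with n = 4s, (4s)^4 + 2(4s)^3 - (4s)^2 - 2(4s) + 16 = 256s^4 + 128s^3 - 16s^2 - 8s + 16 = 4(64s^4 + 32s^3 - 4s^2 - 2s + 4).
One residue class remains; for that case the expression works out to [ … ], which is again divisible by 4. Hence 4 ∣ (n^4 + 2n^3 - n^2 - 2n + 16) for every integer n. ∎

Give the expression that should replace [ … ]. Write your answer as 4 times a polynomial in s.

4(64s^4 + 96s^3 + 44s^2 + 6s + 4)

The residues treated are {3, 2, 0}, so the missing case is n ≡ 1 (mod 4); write n = 4s+1.
Then (4s+1)^4 + 2(4s+1)^3 - (4s+1)^2 - 2(4s+1) + 16 = 256s^4 + 384s^3 + 176s^2 + 24s + 16 = 4(64s^4 + 96s^3 + 44s^2 + 6s + 4).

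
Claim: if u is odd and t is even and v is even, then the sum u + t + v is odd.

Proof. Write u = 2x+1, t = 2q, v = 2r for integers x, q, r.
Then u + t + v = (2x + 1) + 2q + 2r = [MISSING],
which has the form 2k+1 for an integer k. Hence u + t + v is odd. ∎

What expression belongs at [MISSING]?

2(q + r + x) + 1

(2x + 1) + 2q + 2r = 2q + 2r + 2x + 1
= 2(q + r + x) + 1.
Since q + r + x is an integer, the sum is of the form 2k+1 for an integer k.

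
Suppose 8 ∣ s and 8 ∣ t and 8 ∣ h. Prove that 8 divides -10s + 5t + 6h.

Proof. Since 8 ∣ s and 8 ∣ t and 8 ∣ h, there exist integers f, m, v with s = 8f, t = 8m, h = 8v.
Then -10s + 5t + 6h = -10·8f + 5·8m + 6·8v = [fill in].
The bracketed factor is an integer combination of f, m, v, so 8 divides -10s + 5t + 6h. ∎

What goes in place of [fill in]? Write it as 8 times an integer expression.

Pull the common 8 out of every term: -10·8f + 5·8m + 6·8v = 8(-10f + 5m + 6v).
-10f + 5m + 6v is an integer, which exhibits the divisibility.

8(-10f + 5m + 6v)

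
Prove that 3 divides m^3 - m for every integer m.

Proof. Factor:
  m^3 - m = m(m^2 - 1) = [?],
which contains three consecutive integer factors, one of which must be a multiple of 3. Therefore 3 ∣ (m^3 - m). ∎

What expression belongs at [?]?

(m - 1)m(m + 1)

m(m^2 - 1) = m(m - 1)(m + 1) = (m - 1)m(m + 1).
These three factors are consecutive integers, so their product is divisible by 3.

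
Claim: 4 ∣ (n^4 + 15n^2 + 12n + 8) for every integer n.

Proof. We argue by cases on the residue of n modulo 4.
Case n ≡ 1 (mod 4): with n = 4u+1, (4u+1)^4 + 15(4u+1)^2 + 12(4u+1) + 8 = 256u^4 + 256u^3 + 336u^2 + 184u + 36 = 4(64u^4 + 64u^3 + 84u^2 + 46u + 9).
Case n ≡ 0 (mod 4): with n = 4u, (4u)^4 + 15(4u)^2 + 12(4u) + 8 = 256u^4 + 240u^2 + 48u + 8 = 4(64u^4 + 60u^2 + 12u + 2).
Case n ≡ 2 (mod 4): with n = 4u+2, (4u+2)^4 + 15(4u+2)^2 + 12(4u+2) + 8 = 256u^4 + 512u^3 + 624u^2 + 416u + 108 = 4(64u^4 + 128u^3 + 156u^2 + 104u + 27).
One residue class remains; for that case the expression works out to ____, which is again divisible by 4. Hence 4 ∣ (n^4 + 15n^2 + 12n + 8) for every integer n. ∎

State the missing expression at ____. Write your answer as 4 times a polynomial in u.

Only n ≡ 3 (mod 4) is unaccounted for. Put n = 4u+3:
(4u+3)^4 + 15(4u+3)^2 + 12(4u+3) + 8 expands to 256u^4 + 768u^3 + 1104u^2 + 840u + 260,
and factoring out 4 leaves 4(64u^4 + 192u^3 + 276u^2 + 210u + 65).

4(64u^4 + 192u^3 + 276u^2 + 210u + 65)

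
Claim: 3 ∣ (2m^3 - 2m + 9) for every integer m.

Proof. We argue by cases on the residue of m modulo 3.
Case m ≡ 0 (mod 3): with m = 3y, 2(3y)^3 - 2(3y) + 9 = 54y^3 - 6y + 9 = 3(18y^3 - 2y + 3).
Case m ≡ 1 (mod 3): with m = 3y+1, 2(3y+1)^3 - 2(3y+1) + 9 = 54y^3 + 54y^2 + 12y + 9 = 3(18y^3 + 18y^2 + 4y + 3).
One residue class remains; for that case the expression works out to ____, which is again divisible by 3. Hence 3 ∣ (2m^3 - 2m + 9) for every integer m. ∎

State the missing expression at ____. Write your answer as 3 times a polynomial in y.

Only m ≡ 2 (mod 3) is unaccounted for. Put m = 3y+2:
2(3y+2)^3 - 2(3y+2) + 9 expands to 54y^3 + 108y^2 + 66y + 21,
and factoring out 3 leaves 3(18y^3 + 36y^2 + 22y + 7).

3(18y^3 + 36y^2 + 22y + 7)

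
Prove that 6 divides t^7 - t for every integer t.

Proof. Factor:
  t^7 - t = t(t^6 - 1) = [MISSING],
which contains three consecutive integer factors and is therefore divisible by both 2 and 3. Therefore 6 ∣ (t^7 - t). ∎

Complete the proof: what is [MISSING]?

t^6 - 1 = (t^2 - 1)(t^4 + t^2 + 1), and t^2 - 1 = (t-1)(t+1).
So t(t^6 - 1) = (t - 1)t(t + 1)(t^4 + t^2 + 1).

(t - 1)t(t + 1)(t^4 + t^2 + 1)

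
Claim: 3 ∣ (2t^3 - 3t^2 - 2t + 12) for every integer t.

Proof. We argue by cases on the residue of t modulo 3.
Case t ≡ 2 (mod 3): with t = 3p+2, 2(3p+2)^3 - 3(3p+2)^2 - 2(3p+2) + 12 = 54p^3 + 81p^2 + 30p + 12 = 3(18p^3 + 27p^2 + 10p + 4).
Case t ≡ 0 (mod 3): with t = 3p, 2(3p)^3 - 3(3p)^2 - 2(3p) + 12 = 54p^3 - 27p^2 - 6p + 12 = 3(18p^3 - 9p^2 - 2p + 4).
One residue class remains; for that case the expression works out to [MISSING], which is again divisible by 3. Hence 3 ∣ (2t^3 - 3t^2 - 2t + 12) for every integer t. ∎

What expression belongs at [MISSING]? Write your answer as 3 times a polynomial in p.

Only t ≡ 1 (mod 3) is unaccounted for. Put t = 3p+1:
2(3p+1)^3 - 3(3p+1)^2 - 2(3p+1) + 12 expands to 54p^3 + 27p^2 - 6p + 9,
and factoring out 3 leaves 3(18p^3 + 9p^2 - 2p + 3).

3(18p^3 + 9p^2 - 2p + 3)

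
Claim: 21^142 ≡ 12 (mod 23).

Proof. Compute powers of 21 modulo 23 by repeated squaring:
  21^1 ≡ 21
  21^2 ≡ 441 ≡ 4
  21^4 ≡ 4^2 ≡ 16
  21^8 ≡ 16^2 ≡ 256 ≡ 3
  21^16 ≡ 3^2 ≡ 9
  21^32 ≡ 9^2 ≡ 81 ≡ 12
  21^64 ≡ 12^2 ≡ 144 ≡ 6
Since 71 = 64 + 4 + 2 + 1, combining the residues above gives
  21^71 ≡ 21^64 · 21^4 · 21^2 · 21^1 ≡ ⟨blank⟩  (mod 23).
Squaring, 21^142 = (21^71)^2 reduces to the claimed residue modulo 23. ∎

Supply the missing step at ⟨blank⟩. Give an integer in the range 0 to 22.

21^64 · 21^4 · 21^2 · 21^1 ≡ 6 · 16 · 4 · 21 = 8064.
8064 mod 23 = 14, so 21^71 ≡ 14 (mod 23).

14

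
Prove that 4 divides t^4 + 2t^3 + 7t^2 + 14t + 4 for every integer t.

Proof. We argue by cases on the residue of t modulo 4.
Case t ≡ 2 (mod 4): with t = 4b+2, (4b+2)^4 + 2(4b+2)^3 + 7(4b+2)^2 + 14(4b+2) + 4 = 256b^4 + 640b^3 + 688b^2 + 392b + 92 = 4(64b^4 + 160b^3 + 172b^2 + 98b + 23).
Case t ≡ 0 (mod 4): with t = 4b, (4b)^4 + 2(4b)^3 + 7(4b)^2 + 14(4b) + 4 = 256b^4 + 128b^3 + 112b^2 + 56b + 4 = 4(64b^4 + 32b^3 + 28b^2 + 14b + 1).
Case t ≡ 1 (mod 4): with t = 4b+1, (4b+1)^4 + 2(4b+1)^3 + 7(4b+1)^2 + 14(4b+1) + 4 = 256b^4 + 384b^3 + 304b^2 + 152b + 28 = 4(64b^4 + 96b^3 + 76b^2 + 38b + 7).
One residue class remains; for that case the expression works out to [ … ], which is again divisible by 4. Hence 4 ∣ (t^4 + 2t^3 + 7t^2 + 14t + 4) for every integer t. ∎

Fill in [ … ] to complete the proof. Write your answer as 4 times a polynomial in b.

4(64b^4 + 224b^3 + 316b^2 + 218b + 61)

Only t ≡ 3 (mod 4) is unaccounted for. Put t = 4b+3:
(4b+3)^4 + 2(4b+3)^3 + 7(4b+3)^2 + 14(4b+3) + 4 expands to 256b^4 + 896b^3 + 1264b^2 + 872b + 244,
and factoring out 4 leaves 4(64b^4 + 224b^3 + 316b^2 + 218b + 61).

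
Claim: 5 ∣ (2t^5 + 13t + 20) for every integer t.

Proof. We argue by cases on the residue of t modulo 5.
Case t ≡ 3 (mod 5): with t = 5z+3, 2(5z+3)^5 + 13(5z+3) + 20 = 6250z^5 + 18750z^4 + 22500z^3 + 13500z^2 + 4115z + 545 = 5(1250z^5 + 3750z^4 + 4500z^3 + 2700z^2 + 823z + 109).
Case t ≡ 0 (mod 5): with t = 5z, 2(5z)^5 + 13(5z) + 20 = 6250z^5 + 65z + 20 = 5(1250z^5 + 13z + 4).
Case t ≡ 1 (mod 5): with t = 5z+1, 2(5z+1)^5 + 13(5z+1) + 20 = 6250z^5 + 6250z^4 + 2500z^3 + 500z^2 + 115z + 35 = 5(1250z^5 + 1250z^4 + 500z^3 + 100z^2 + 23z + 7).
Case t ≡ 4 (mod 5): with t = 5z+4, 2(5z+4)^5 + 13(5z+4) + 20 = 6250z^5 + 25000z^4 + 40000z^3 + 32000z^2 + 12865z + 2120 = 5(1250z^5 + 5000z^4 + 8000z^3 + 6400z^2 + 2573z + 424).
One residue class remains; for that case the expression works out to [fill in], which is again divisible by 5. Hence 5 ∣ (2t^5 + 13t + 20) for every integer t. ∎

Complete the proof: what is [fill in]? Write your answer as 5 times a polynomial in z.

The residues treated are {3, 0, 1, 4}, so the missing case is t ≡ 2 (mod 5); write t = 5z+2.
Then 2(5z+2)^5 + 13(5z+2) + 20 = 6250z^5 + 12500z^4 + 10000z^3 + 4000z^2 + 865z + 110 = 5(1250z^5 + 2500z^4 + 2000z^3 + 800z^2 + 173z + 22).

5(1250z^5 + 2500z^4 + 2000z^3 + 800z^2 + 173z + 22)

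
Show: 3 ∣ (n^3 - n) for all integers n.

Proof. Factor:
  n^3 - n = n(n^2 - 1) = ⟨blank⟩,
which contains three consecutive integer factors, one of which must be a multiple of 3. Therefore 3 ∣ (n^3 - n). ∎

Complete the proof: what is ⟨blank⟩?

n(n^2 - 1) = n(n - 1)(n + 1) = (n - 1)n(n + 1).
These three factors are consecutive integers, so their product is divisible by 3.

(n - 1)n(n + 1)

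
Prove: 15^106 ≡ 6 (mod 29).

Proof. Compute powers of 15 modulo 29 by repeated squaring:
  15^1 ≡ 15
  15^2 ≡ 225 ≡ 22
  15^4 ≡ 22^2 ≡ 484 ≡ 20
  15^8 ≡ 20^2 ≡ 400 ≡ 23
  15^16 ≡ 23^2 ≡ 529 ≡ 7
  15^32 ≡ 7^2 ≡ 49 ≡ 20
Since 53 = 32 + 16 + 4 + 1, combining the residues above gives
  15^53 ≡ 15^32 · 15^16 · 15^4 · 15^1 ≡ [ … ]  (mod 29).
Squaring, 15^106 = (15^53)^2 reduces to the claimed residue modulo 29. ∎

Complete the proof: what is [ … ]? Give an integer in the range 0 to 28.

8

15^32 · 15^16 · 15^4 · 15^1 ≡ 20 · 7 · 20 · 15 = 42000.
42000 mod 29 = 8, so 15^53 ≡ 8 (mod 29).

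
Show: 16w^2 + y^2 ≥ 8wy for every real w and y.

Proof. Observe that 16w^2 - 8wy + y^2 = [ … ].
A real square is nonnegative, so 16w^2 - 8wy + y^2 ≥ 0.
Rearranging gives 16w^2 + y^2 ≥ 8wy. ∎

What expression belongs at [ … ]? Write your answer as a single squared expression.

The leading and trailing coefficients are 4^2 and 1^2, and 8 = 2·4·1, so the trinomial is (4w - y)^2.
Hence 16w^2 - 8wy + y^2 ≥ 0.

(4w - y)^2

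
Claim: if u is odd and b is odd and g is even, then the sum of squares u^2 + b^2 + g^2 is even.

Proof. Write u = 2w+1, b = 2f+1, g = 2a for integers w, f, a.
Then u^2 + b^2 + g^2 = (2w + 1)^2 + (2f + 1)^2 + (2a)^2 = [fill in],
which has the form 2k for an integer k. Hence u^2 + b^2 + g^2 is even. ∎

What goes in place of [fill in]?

Expanding: (2w + 1)^2 + (2f + 1)^2 + (2a)^2 = 4a^2 + 4f^2 + 4f + 4w^2 + 4w + 2.
Every term is even; pulling out the factor of 2 gives 2(2a^2 + 2f^2 + 2f + 2w^2 + 2w + 1).

2(2a^2 + 2f^2 + 2f + 2w^2 + 2w + 1)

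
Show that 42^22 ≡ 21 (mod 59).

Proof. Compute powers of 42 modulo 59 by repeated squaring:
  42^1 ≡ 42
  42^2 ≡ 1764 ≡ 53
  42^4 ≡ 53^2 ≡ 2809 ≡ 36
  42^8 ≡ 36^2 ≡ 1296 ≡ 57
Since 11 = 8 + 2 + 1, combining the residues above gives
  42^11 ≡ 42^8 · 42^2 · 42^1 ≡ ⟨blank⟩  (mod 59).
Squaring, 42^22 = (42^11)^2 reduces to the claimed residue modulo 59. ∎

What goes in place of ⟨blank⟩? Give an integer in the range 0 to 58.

42^8 · 42^2 · 42^1 ≡ 57 · 53 · 42 = 126882.
126882 mod 59 = 32, so 42^11 ≡ 32 (mod 59).

32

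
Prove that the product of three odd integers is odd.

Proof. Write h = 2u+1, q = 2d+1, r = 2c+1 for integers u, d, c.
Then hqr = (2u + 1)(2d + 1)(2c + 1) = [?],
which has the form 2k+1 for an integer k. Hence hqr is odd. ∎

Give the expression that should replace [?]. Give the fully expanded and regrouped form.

2(4cdu + 2cd + 2cu + c + 2du + d + u) + 1

(2u + 1)(2d + 1)(2c + 1) = 8cdu + 4cd + 4cu + 2c + 4du + 2d + 2u + 1
= 2(4cdu + 2cd + 2cu + c + 2du + d + u) + 1.
Since 4cdu + 2cd + 2cu + c + 2du + d + u is an integer, the product is of the form 2k+1 for an integer k.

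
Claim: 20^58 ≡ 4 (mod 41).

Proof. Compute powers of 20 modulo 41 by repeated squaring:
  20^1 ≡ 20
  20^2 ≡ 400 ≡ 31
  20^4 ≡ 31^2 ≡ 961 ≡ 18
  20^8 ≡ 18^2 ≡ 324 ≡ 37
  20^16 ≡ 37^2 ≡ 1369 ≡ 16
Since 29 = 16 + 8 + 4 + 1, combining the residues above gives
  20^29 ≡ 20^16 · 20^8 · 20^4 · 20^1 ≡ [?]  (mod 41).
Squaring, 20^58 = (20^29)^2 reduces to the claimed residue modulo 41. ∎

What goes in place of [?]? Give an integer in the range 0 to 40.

Multiply the listed residues: 16 · 37 · 18 · 20 = 592 → 10656 → 213120.
Reducing modulo 41: 213120 = 5198·41 + 2, so 20^29 ≡ 2.

2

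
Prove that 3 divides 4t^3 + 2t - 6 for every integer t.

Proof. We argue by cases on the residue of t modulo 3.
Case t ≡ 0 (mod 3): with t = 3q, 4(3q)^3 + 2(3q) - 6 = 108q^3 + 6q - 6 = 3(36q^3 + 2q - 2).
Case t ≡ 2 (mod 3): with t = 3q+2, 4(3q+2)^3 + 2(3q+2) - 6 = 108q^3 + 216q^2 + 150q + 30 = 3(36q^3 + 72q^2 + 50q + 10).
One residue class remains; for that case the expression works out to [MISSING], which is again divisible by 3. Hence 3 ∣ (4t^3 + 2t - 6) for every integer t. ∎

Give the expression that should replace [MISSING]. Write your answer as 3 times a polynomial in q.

3(36q^3 + 36q^2 + 14q)

Only t ≡ 1 (mod 3) is unaccounted for. Put t = 3q+1:
4(3q+1)^3 + 2(3q+1) - 6 expands to 108q^3 + 108q^2 + 42q,
and factoring out 3 leaves 3(36q^3 + 36q^2 + 14q).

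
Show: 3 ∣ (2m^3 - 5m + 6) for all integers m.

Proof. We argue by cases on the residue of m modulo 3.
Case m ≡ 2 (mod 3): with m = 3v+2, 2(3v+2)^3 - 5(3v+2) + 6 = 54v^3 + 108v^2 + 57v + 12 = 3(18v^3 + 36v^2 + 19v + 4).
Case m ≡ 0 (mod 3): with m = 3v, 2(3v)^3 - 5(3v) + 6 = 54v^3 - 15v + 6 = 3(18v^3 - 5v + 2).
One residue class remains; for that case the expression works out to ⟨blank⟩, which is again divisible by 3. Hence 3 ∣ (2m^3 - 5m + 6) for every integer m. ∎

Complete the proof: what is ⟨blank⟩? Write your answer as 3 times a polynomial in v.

3(18v^3 + 18v^2 + v + 1)

The residues treated are {2, 0}, so the missing case is m ≡ 1 (mod 3); write m = 3v+1.
Then 2(3v+1)^3 - 5(3v+1) + 6 = 54v^3 + 54v^2 + 3v + 3 = 3(18v^3 + 18v^2 + v + 1).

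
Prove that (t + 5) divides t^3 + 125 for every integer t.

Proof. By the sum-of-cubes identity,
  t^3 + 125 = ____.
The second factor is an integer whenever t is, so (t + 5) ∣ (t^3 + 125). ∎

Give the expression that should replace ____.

(t + 5)(t^2 - 5t + 25)

Polynomial division of t^3 + 125 by t + 5 leaves remainder 0 and quotient t^2 - 5t + 25.
Hence t^3 + 125 = (t + 5)(t^2 - 5t + 25).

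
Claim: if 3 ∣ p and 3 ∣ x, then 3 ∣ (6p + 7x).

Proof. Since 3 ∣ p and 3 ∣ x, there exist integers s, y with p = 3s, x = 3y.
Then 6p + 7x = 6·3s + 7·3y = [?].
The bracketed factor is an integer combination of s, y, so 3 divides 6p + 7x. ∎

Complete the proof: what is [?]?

Each term has a factor of 3: 6·3s + 7·3y = 3·(6s + 7y).
Since 6s + 7y is an integer, 3 ∣ (6p + 7x).

3(6s + 7y)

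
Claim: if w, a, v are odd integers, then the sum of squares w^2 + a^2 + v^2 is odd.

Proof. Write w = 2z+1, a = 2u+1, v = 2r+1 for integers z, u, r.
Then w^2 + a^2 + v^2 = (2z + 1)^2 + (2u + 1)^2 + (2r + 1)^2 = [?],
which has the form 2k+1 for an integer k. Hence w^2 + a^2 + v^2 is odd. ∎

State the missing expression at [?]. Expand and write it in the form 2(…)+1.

Expanding: (2z + 1)^2 + (2u + 1)^2 + (2r + 1)^2 = 4r^2 + 4r + 4u^2 + 4u + 4z^2 + 4z + 3.
Every term except the constant is even, so this is 2(2r^2 + 2r + 2u^2 + 2u + 2z^2 + 2z + 1) + 1,
and 2r^2 + 2r + 2u^2 + 2u + 2z^2 + 2z + 1 ∈ ℤ gives the required form.

2(2r^2 + 2r + 2u^2 + 2u + 2z^2 + 2z + 1) + 1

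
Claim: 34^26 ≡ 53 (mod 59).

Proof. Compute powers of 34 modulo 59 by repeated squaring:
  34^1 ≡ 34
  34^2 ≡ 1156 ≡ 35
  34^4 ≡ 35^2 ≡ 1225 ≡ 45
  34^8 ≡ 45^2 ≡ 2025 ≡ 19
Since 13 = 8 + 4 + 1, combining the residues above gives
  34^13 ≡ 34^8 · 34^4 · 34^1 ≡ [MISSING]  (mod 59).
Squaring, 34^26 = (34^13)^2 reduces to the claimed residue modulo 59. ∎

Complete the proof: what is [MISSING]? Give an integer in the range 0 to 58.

Multiply the listed residues: 19 · 45 · 34 = 855 → 29070.
Reducing modulo 59: 29070 = 492·59 + 42, so 34^13 ≡ 42.

42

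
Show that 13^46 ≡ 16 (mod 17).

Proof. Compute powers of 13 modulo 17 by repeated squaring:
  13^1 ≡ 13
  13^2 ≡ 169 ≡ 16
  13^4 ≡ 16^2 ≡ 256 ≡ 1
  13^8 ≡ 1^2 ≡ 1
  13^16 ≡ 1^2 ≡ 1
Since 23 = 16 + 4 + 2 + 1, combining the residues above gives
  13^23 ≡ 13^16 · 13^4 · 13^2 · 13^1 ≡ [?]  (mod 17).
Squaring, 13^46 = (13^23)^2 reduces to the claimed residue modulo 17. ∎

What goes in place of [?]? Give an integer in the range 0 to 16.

Multiply the listed residues: 1 · 1 · 16 · 13 = 1 → 16 → 208.
Reducing modulo 17: 208 = 12·17 + 4, so 13^23 ≡ 4.

4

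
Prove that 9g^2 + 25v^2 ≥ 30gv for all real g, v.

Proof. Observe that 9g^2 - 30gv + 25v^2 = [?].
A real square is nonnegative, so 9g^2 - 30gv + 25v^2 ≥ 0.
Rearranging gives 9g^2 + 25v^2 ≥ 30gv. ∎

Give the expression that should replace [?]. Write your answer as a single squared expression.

(3g - 5v)^2

9g^2 - 30gv + 25v^2 is a perfect-square trinomial: the outer terms are (3g)^2 and (5v)^2, and the cross term is -2·3g·5v.
So 9g^2 - 30gv + 25v^2 = (3g - 5v)^2 ≥ 0.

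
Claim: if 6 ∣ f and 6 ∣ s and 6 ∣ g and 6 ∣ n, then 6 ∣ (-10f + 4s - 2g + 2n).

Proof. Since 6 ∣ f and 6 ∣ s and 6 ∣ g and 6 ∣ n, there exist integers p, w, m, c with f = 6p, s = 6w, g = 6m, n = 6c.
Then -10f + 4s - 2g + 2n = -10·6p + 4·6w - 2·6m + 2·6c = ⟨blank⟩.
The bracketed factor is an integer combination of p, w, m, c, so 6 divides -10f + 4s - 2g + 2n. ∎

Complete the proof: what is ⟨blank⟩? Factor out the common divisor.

Pull the common 6 out of every term: -10·6p + 4·6w - 2·6m + 2·6c = 6(2c - 2m - 10p + 4w).
2c - 2m - 10p + 4w is an integer, which exhibits the divisibility.

6(2c - 2m - 10p + 4w)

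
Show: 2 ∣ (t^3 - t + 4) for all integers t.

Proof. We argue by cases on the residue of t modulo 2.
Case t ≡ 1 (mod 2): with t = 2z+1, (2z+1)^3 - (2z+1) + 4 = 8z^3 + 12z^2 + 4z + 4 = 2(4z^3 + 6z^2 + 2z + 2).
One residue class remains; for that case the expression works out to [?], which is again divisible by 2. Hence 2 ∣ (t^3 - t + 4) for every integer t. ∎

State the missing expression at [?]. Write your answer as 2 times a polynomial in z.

2(4z^3 - z + 2)

The residues treated are {1}, so the missing case is t ≡ 0 (mod 2); write t = 2z.
Then (2z)^3 - (2z) + 4 = 8z^3 - 2z + 4 = 2(4z^3 - z + 2).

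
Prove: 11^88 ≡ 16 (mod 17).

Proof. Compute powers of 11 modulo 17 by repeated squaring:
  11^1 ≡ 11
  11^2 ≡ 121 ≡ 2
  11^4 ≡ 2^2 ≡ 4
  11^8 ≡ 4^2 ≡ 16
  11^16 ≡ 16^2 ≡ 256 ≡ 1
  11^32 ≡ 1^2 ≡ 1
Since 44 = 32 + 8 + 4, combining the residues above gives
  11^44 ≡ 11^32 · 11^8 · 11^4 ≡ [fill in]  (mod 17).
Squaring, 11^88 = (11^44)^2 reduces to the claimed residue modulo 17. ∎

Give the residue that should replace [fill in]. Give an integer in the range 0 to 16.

11^32 · 11^8 · 11^4 ≡ 1 · 16 · 4 = 64.
64 mod 17 = 13, so 11^44 ≡ 13 (mod 17).

13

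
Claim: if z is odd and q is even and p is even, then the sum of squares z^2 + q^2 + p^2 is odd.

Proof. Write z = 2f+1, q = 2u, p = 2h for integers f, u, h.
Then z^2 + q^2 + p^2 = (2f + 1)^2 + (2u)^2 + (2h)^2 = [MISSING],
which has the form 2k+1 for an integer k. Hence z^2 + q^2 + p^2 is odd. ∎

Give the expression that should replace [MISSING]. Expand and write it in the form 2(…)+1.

2(2f^2 + 2f + 2h^2 + 2u^2) + 1

(2f + 1)^2 + (2u)^2 + (2h)^2 = 4f^2 + 4f + 4h^2 + 4u^2 + 1
= 2(2f^2 + 2f + 2h^2 + 2u^2) + 1.
Since 2f^2 + 2f + 2h^2 + 2u^2 is an integer, the sum of squares is of the form 2k+1 for an integer k.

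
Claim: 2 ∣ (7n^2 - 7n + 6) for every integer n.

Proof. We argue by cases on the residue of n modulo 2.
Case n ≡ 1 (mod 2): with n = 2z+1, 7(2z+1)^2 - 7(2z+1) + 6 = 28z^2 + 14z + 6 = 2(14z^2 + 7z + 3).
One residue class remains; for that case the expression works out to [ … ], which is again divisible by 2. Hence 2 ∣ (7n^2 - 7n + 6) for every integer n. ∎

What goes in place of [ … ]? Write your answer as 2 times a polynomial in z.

Only n ≡ 0 (mod 2) is unaccounted for. Put n = 2z:
7(2z)^2 - 7(2z) + 6 expands to 28z^2 - 14z + 6,
and factoring out 2 leaves 2(14z^2 - 7z + 3).

2(14z^2 - 7z + 3)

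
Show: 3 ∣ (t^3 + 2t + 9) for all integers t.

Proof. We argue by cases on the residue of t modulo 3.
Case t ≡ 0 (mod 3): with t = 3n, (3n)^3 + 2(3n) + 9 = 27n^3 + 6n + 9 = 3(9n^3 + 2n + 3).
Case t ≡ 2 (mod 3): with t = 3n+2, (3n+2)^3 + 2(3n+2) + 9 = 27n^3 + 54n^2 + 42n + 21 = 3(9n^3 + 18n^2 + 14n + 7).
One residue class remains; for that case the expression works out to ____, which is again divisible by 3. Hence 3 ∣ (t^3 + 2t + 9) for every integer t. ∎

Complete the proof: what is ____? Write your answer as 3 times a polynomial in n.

The residues treated are {0, 2}, so the missing case is t ≡ 1 (mod 3); write t = 3n+1.
Then (3n+1)^3 + 2(3n+1) + 9 = 27n^3 + 27n^2 + 15n + 12 = 3(9n^3 + 9n^2 + 5n + 4).

3(9n^3 + 9n^2 + 5n + 4)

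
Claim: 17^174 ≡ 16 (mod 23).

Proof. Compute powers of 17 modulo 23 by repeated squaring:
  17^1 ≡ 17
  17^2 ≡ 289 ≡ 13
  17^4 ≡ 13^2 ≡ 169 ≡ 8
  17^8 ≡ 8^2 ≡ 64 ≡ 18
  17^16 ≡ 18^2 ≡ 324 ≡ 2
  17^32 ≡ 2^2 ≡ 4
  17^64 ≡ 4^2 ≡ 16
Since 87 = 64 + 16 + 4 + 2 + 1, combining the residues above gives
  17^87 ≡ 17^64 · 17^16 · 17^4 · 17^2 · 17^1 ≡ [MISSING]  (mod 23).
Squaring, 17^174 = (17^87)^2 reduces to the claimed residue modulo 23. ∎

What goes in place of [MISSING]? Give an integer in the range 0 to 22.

19

17^64 · 17^16 · 17^4 · 17^2 · 17^1 ≡ 16 · 2 · 8 · 13 · 17 = 56576.
56576 mod 23 = 19, so 17^87 ≡ 19 (mod 23).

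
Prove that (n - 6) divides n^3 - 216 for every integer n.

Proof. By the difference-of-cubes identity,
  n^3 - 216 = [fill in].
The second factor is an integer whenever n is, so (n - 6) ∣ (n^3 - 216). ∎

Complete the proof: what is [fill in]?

a^3 - b^3 = (a - b)(a^2 + ab + b^2). With a = n, b = 6:
n^3 - 216 = (n - 6)(n^2 + 6n + 36).

(n - 6)(n^2 + 6n + 36)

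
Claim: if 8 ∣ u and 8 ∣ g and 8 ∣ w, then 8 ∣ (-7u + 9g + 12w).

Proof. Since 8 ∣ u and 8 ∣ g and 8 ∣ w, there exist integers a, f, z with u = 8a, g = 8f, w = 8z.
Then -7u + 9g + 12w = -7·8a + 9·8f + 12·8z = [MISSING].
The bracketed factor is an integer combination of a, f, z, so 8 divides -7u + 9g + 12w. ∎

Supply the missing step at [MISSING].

8(-7a + 9f + 12z)

Each term has a factor of 8: -7·8a + 9·8f + 12·8z = 8·(-7a + 9f + 12z).
Since -7a + 9f + 12z is an integer, 8 ∣ (-7u + 9g + 12w).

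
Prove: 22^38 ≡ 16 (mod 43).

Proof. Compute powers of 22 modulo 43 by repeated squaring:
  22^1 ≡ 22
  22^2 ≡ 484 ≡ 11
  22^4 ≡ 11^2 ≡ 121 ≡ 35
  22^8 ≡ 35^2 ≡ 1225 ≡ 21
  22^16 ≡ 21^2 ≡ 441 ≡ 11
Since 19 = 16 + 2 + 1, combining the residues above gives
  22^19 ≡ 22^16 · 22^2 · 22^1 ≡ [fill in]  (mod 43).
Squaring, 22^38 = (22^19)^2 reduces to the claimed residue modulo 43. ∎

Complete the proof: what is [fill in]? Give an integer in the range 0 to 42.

39

Multiply the listed residues: 11 · 11 · 22 = 121 → 2662.
Reducing modulo 43: 2662 = 61·43 + 39, so 22^19 ≡ 39.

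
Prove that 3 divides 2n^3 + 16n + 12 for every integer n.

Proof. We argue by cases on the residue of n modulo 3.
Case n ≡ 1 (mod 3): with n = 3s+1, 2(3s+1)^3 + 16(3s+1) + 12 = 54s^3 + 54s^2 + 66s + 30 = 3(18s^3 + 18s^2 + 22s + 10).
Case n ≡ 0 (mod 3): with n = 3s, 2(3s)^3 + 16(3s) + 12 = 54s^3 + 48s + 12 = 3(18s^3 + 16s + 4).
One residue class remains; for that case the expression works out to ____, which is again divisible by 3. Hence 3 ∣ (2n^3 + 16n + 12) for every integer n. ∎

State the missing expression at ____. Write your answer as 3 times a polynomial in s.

3(18s^3 + 36s^2 + 40s + 20)

Only n ≡ 2 (mod 3) is unaccounted for. Put n = 3s+2:
2(3s+2)^3 + 16(3s+2) + 12 expands to 54s^3 + 108s^2 + 120s + 60,
and factoring out 3 leaves 3(18s^3 + 36s^2 + 40s + 20).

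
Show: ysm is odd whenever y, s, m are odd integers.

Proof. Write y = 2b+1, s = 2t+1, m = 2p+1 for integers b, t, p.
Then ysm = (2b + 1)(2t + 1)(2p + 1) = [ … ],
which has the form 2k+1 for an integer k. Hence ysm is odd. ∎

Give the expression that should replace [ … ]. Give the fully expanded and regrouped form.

Expanding: (2b + 1)(2t + 1)(2p + 1) = 8bpt + 4bp + 4bt + 2b + 4pt + 2p + 2t + 1.
Every term except the constant is even, so this is 2(4bpt + 2bp + 2bt + b + 2pt + p + t) + 1,
and 4bpt + 2bp + 2bt + b + 2pt + p + t ∈ ℤ gives the required form.

2(4bpt + 2bp + 2bt + b + 2pt + p + t) + 1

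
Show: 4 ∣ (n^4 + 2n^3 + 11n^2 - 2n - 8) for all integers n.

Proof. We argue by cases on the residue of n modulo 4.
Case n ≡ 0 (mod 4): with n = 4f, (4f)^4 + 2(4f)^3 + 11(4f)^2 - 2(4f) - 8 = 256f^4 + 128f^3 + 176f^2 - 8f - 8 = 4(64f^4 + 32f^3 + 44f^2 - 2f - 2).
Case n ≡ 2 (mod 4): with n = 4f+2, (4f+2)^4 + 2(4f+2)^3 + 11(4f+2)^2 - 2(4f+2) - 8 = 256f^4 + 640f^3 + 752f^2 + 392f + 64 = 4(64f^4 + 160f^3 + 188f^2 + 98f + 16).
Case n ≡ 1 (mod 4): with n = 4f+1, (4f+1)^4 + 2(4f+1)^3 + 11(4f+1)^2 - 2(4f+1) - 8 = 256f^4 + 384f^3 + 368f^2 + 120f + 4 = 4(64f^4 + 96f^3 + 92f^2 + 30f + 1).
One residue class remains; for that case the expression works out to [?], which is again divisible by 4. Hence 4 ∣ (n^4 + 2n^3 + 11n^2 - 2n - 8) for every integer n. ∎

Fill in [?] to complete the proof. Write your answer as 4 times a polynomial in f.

The residues treated are {0, 2, 1}, so the missing case is n ≡ 3 (mod 4); write n = 4f+3.
Then (4f+3)^4 + 2(4f+3)^3 + 11(4f+3)^2 - 2(4f+3) - 8 = 256f^4 + 896f^3 + 1328f^2 + 904f + 220 = 4(64f^4 + 224f^3 + 332f^2 + 226f + 55).

4(64f^4 + 224f^3 + 332f^2 + 226f + 55)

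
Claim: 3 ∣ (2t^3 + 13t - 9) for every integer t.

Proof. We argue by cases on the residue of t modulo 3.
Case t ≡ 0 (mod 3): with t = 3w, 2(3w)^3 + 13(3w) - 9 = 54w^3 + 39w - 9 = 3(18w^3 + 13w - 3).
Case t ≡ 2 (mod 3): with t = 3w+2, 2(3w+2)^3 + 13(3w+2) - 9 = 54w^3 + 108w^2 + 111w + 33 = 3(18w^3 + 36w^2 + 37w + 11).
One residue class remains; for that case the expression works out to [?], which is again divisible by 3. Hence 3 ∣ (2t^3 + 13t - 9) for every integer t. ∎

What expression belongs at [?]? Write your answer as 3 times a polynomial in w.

Only t ≡ 1 (mod 3) is unaccounted for. Put t = 3w+1:
2(3w+1)^3 + 13(3w+1) - 9 expands to 54w^3 + 54w^2 + 57w + 6,
and factoring out 3 leaves 3(18w^3 + 18w^2 + 19w + 2).

3(18w^3 + 18w^2 + 19w + 2)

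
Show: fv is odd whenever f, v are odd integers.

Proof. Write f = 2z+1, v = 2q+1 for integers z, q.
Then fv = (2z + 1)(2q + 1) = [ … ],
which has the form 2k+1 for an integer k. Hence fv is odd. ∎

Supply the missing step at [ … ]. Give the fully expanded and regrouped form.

2(2qz + q + z) + 1

Expanding: (2z + 1)(2q + 1) = 4qz + 2q + 2z + 1.
Every term except the constant is even, so this is 2(2qz + q + z) + 1,
and 2qz + q + z ∈ ℤ gives the required form.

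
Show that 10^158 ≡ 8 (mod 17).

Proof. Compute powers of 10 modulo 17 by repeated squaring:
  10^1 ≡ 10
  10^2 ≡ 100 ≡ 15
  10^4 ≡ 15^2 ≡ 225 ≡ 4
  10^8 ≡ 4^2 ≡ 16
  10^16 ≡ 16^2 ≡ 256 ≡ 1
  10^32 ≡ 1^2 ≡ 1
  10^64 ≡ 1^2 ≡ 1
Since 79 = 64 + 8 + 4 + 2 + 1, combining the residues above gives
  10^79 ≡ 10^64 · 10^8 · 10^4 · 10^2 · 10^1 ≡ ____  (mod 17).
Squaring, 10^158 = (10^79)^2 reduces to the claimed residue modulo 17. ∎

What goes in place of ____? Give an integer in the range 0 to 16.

10^64 · 10^8 · 10^4 · 10^2 · 10^1 ≡ 1 · 16 · 4 · 15 · 10 = 9600.
9600 mod 17 = 12, so 10^79 ≡ 12 (mod 17).

12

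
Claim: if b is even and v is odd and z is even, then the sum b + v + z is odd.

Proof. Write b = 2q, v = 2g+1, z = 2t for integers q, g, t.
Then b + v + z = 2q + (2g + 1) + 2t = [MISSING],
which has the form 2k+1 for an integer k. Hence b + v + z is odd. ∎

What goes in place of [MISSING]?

2(g + q + t) + 1

Expanding: 2q + (2g + 1) + 2t = 2g + 2q + 2t + 1.
Every term except the constant is even, so this is 2(g + q + t) + 1,
and g + q + t ∈ ℤ gives the required form.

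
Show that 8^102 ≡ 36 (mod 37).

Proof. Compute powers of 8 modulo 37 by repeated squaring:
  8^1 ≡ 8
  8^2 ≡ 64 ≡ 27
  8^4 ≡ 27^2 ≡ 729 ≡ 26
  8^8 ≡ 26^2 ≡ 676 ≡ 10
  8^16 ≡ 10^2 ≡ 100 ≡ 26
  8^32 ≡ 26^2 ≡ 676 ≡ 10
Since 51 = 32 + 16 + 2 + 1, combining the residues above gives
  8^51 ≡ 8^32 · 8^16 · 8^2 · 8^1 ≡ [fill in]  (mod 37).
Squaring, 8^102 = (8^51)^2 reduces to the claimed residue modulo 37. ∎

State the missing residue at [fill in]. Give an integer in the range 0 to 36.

31

Multiply the listed residues: 10 · 26 · 27 · 8 = 260 → 7020 → 56160.
Reducing modulo 37: 56160 = 1517·37 + 31, so 8^51 ≡ 31.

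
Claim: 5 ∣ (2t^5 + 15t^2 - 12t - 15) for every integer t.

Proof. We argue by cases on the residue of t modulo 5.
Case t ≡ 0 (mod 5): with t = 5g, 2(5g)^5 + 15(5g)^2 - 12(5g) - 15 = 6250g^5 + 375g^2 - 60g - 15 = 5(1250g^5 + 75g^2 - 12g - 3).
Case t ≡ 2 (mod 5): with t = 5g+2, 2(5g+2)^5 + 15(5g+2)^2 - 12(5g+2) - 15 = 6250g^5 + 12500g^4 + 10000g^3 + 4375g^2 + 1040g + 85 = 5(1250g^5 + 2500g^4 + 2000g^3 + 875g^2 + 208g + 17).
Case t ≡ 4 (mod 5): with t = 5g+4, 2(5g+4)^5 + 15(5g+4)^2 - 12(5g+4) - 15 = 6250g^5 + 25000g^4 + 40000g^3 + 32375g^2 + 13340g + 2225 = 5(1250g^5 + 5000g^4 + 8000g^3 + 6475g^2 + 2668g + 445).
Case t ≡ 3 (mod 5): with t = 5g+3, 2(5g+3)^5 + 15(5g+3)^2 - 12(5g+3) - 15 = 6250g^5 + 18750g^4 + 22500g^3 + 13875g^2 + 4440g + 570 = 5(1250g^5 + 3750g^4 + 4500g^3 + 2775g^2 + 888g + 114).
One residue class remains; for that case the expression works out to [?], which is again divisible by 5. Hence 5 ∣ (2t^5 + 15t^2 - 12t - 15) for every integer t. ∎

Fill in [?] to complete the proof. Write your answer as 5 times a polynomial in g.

The residues treated are {0, 2, 4, 3}, so the missing case is t ≡ 1 (mod 5); write t = 5g+1.
Then 2(5g+1)^5 + 15(5g+1)^2 - 12(5g+1) - 15 = 6250g^5 + 6250g^4 + 2500g^3 + 875g^2 + 140g - 10 = 5(1250g^5 + 1250g^4 + 500g^3 + 175g^2 + 28g - 2).

5(1250g^5 + 1250g^4 + 500g^3 + 175g^2 + 28g - 2)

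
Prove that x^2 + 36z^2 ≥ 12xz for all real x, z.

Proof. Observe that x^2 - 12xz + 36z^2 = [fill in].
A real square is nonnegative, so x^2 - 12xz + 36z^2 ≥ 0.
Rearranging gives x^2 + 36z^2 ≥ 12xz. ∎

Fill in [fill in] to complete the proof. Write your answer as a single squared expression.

x^2 - 12xz + 36z^2 is a perfect-square trinomial: the outer terms are (x)^2 and (6z)^2, and the cross term is -2·x·6z.
So x^2 - 12xz + 36z^2 = (x - 6z)^2 ≥ 0.

(x - 6z)^2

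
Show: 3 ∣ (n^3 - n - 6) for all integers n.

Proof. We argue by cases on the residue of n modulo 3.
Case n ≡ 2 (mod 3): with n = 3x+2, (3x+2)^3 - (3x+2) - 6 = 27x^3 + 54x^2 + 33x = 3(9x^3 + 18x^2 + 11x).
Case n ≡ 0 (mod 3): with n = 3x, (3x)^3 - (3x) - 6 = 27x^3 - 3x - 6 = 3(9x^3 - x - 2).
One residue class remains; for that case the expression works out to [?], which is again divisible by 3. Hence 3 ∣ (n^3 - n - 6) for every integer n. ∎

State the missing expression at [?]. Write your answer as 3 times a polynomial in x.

The residues treated are {2, 0}, so the missing case is n ≡ 1 (mod 3); write n = 3x+1.
Then (3x+1)^3 - (3x+1) - 6 = 27x^3 + 27x^2 + 6x - 6 = 3(9x^3 + 9x^2 + 2x - 2).

3(9x^3 + 9x^2 + 2x - 2)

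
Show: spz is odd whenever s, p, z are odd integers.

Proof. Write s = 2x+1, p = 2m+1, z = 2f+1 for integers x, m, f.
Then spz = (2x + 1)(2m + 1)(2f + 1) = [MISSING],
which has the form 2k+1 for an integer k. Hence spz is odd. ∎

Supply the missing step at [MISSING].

Expanding: (2x + 1)(2m + 1)(2f + 1) = 8fmx + 4fm + 4fx + 2f + 4mx + 2m + 2x + 1.
Every term except the constant is even, so this is 2(4fmx + 2fm + 2fx + f + 2mx + m + x) + 1,
and 4fmx + 2fm + 2fx + f + 2mx + m + x ∈ ℤ gives the required form.

2(4fmx + 2fm + 2fx + f + 2mx + m + x) + 1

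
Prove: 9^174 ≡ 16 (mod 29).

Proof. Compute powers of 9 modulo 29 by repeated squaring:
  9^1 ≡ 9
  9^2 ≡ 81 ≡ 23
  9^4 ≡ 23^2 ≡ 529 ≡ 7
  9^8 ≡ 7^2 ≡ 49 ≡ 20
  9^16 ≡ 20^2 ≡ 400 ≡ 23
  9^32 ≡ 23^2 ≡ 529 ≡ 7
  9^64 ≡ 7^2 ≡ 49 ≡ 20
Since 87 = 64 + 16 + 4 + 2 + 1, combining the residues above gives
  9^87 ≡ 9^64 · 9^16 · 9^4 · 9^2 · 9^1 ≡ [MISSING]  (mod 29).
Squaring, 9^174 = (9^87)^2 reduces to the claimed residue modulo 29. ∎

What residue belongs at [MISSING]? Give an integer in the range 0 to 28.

Multiply the listed residues: 20 · 23 · 7 · 23 · 9 = 460 → 3220 → 74060 → 666540.
Reducing modulo 29: 666540 = 22984·29 + 4, so 9^87 ≡ 4.

4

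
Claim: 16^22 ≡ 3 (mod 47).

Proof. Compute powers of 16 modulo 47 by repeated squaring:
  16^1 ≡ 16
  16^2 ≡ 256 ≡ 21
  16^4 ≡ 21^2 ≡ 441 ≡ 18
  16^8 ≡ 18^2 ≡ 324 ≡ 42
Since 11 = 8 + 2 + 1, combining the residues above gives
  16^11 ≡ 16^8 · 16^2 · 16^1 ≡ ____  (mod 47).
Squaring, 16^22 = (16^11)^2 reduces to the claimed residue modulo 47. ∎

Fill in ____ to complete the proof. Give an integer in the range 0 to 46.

Multiply the listed residues: 42 · 21 · 16 = 882 → 14112.
Reducing modulo 47: 14112 = 300·47 + 12, so 16^11 ≡ 12.

12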